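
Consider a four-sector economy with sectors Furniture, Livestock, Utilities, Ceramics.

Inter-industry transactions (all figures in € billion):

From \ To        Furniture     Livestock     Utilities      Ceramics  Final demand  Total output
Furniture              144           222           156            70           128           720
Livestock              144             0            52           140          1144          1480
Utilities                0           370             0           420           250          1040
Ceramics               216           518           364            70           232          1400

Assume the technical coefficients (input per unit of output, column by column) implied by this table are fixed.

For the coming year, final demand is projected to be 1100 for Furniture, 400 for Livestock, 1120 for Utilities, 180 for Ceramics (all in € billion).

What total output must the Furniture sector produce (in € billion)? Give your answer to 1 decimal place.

Technical coefficients a_ij = z_ij / X_j:
  a_FF = 144/720 = 0.20, a_LF = 144/720 = 0.20, a_UF = 0/720 = 0.00, a_CF = 216/720 = 0.30
  a_FL = 222/1480 = 0.15, a_LL = 0/1480 = 0.00, a_UL = 370/1480 = 0.25, a_CL = 518/1480 = 0.35
  a_FU = 156/1040 = 0.15, a_LU = 52/1040 = 0.05, a_UU = 0/1040 = 0.00, a_CU = 364/1040 = 0.35
  a_FC = 70/1400 = 0.05, a_LC = 140/1400 = 0.10, a_UC = 420/1400 = 0.30, a_CC = 70/1400 = 0.05
I − A =
  [   0.80    -0.15    -0.15    -0.05]
  [  -0.20     1.00    -0.05    -0.10]
  [   0.00    -0.25     1.00    -0.30]
  [  -0.30    -0.35    -0.35     0.95]
Compute the cofactors C_ij = (−1)^(i+j)·(3×3 minor ij) of I−A; the adjugate is their transpose:
adj(I−A) = Cᵀ =
  [ 0.784125   0.200000   0.168000   0.115375]
  [ 0.203500   0.647500   0.101750   0.111000]
  [ 0.166000   0.283750   0.680500   0.253500]
  [ 0.383750   0.406250   0.341250   0.752500]
det(I−A) = Σ_j (I−A)_1j·C_1j = (0.80)(0.784125) + (-0.15)(0.203500) + (-0.15)(0.166000) + (-0.05)(0.383750) = 0.5526875
(I − A)⁻¹ = adj(I−A) / det(I−A) ≈
  [   1.4187     0.3619     0.3040     0.2088]
  [   0.3682     1.1715     0.1841     0.2008]
  [   0.3004     0.5134     1.2313     0.4587]
  [   0.6943     0.7350     0.6174     1.3615]
x = (I − A)⁻¹ d = adj(I−A)·d / det(I−A), with det(I−A) = 0.5526875:
  x_F = (0.784125·1100 + 0.200000·400 + 0.168000·1120 + 0.115375·180) / 0.5526875 = 1151.465 / 0.5526875 ≈ 2083.4
  x_L = (0.203500·1100 + 0.647500·400 + 0.101750·1120 + 0.111000·180) / 0.5526875 = 616.79 / 0.5526875 ≈ 1116.0
  x_U = (0.166000·1100 + 0.283750·400 + 0.680500·1120 + 0.253500·180) / 0.5526875 = 1103.89 / 0.5526875 ≈ 1997.3
  x_C = (0.383750·1100 + 0.406250·400 + 0.341250·1120 + 0.752500·180) / 0.5526875 = 1102.275 / 0.5526875 ≈ 1994.4

x_F = 2083.4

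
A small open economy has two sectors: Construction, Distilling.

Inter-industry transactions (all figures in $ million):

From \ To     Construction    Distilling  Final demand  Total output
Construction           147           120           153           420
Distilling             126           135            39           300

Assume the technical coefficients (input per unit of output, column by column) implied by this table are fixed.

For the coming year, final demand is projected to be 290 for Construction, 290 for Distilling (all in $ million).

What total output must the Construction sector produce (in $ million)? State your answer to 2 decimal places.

Technical coefficients a_ij = z_ij / X_j:
  a_CC = 147/420 = 0.35, a_DC = 126/420 = 0.30
  a_CD = 120/300 = 0.40, a_DD = 135/300 = 0.45
I − A =
  [   0.65    -0.40]
  [  -0.30     0.55]
det(I−A) = (0.65)(0.55) − (-0.40)(-0.30) = 0.2375
adj(I−A) = [[0.55, 0.40], [0.30, 0.65]]
(I − A)⁻¹ = adj(I−A) / det(I−A) ≈
  [   2.3158     1.6842]
  [   1.2632     2.7368]
x = (I − A)⁻¹ d = adj(I−A)·d / det(I−A), with det(I−A) = 0.2375:
  x_C = (0.55·290 + 0.40·290) / 0.2375 = 275.50 / 0.2375 = 1160.00
  x_D = (0.30·290 + 0.65·290) / 0.2375 = 275.50 / 0.2375 = 1160.00

x_C = 1160.00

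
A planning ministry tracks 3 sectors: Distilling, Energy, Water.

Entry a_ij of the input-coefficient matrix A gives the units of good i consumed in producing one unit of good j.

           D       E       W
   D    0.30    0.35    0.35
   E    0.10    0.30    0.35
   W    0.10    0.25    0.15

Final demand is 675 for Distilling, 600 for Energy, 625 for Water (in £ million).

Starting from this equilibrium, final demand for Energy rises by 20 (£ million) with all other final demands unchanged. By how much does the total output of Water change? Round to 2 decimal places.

I − A =
  [   0.70    -0.35    -0.35]
  [  -0.10     0.70    -0.35]
  [  -0.10    -0.25     0.85]
Cofactors of I−A, C_ij = (−1)^(i+j)·(minor ij) (rows/columns in the sector order above):
  C_11 = (0.70)(0.85) − (-0.35)(-0.25) = 0.5075
  C_12 = −[(-0.10)(0.85) − (-0.35)(-0.10)] = 0.1200
  C_13 = (-0.10)(-0.25) − (0.70)(-0.10) = 0.0950
  C_21 = −[(-0.35)(0.85) − (-0.35)(-0.25)] = 0.3850
  C_22 = (0.70)(0.85) − (-0.35)(-0.10) = 0.5600
  C_23 = −[(0.70)(-0.25) − (-0.35)(-0.10)] = 0.2100
  C_31 = (-0.35)(-0.35) − (-0.35)(0.70) = 0.3675
  C_32 = −[(0.70)(-0.35) − (-0.35)(-0.10)] = 0.2800
  C_33 = (0.70)(0.70) − (-0.35)(-0.10) = 0.4550
det(I−A) = Σ_j (I−A)_1j·C_1j = (0.70)(0.5075) + (-0.35)(0.1200) + (-0.35)(0.0950) = 0.2800
adj(I−A) = Cᵀ =
  [ 0.5075   0.3850   0.3675]
  [ 0.1200   0.5600   0.2800]
  [ 0.0950   0.2100   0.4550]
(I − A)⁻¹ = adj(I−A) / det(I−A) ≈
  [   1.8125     1.3750     1.3125]
  [   0.4286     2.0000     1.0000]
  [   0.3393     0.7500     1.6250]
Δx = (I − A)⁻¹ Δd with Δd having +20 in the Energy component and 0 elsewhere.
So Δx_W = L_WE · (+20), where L_WE = adj(I−A)_WE / det(I−A) = 0.2100 / 0.2800.
Δx_W = 0.2100 × (+20) / 0.2800 = 4.20 / 0.2800 = 15.00.

Δx_W = 15.00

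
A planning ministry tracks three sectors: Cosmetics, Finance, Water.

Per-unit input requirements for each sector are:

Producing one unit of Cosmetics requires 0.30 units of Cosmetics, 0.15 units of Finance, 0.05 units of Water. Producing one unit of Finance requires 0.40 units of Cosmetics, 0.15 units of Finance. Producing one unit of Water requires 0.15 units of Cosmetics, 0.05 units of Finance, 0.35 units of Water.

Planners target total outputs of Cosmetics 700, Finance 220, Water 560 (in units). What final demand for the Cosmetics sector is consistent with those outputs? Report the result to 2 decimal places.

I − A =
  [   0.70    -0.40    -0.15]
  [  -0.15     0.85    -0.05]
  [  -0.05     0.00     0.65]
d = (I − A) x:
  d_1 = (+0.70)·700 + (-0.40)·220 + (-0.15)·560 = 318.00
  d_2 = (-0.15)·700 + (+0.85)·220 + (-0.05)·560 = 54.00
  d_3 = (-0.05)·700 + (+0.00)·220 + (+0.65)·560 = 329.00

d_1 = 318.00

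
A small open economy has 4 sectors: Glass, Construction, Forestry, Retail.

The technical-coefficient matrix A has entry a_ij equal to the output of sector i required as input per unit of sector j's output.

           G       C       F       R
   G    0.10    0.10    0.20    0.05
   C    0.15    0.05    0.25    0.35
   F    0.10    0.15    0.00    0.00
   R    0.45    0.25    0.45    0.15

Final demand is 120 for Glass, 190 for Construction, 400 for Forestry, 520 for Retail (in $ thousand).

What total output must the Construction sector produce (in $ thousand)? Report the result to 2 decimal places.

I − A =
  [   0.90    -0.10    -0.20    -0.05]
  [  -0.15     0.95    -0.25    -0.35]
  [  -0.10    -0.15     1.00     0.00]
  [  -0.45    -0.25    -0.45     0.85]
Compute the cofactors C_ij = (−1)^(i+j)·(3×3 minor ij) of I−A; the adjugate is their transpose:
adj(I−A) = Cᵀ =
  [ 0.664500   0.126375   0.205500   0.091125]
  [ 0.322000   0.723250   0.387750   0.316750]
  [ 0.114750   0.121125   0.596250   0.056625]
  [ 0.507250   0.343750   0.538500   0.780250]
det(I−A) = Σ_j (I−A)_1j·C_1j = (0.90)(0.664500) + (-0.10)(0.322000) + (-0.20)(0.114750) + (-0.05)(0.507250) = 0.5175375
(I − A)⁻¹ = adj(I−A) / det(I−A) ≈
  [   1.2840     0.2442     0.3971     0.1761]
  [   0.6222     1.3975     0.7492     0.6120]
  [   0.2217     0.2340     1.1521     0.1094]
  [   0.9801     0.6642     1.0405     1.5076]
x = (I − A)⁻¹ d = adj(I−A)·d / det(I−A), with det(I−A) = 0.5175375:
  x_G = (0.664500·120 + 0.126375·190 + 0.205500·400 + 0.091125·520) / 0.5175375 = 233.33625 / 0.5175375 ≈ 450.86
  x_C = (0.322000·120 + 0.723250·190 + 0.387750·400 + 0.316750·520) / 0.5175375 = 495.8675 / 0.5175375 ≈ 958.13
  x_F = (0.114750·120 + 0.121125·190 + 0.596250·400 + 0.056625·520) / 0.5175375 = 304.72875 / 0.5175375 ≈ 588.81
  x_R = (0.507250·120 + 0.343750·190 + 0.538500·400 + 0.780250·520) / 0.5175375 = 747.3125 / 0.5175375 ≈ 1443.98

x_C = 958.13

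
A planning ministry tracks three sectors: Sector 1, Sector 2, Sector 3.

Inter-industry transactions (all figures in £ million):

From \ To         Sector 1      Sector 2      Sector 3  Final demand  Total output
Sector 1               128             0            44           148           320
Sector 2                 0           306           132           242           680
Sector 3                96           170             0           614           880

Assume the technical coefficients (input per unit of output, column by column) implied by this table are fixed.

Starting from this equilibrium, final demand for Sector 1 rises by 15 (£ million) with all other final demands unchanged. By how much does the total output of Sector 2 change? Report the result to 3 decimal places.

Technical coefficients a_ij = z_ij / X_j:
  a_11 = 128/320 = 0.40, a_21 = 0/320 = 0.00, a_31 = 96/320 = 0.30
  a_12 = 0/680 = 0.00, a_22 = 306/680 = 0.45, a_32 = 170/680 = 0.25
  a_13 = 44/880 = 0.05, a_23 = 132/880 = 0.15, a_33 = 0/880 = 0.00
I − A =
  [   0.60     0.00    -0.05]
  [   0.00     0.55    -0.15]
  [  -0.30    -0.25     1.00]
Cofactors of I−A, C_ij = (−1)^(i+j)·(minor ij) (rows/columns in the sector order above):
  C_11 = (0.55)(1.00) − (-0.15)(-0.25) = 0.5125
  C_12 = −[(0.00)(1.00) − (-0.15)(-0.30)] = 0.0450
  C_13 = (0.00)(-0.25) − (0.55)(-0.30) = 0.1650
  C_21 = −[(0.00)(1.00) − (-0.05)(-0.25)] = 0.0125
  C_22 = (0.60)(1.00) − (-0.05)(-0.30) = 0.5850
  C_23 = −[(0.60)(-0.25) − (0.00)(-0.30)] = 0.1500
  C_31 = (0.00)(-0.15) − (-0.05)(0.55) = 0.0275
  C_32 = −[(0.60)(-0.15) − (-0.05)(0.00)] = 0.0900
  C_33 = (0.60)(0.55) − (0.00)(0.00) = 0.3300
det(I−A) = Σ_j (I−A)_1j·C_1j = (0.60)(0.5125) + (0.00)(0.0450) + (-0.05)(0.1650) = 0.29925
adj(I−A) = Cᵀ =
  [ 0.5125   0.0125   0.0275]
  [ 0.0450   0.5850   0.0900]
  [ 0.1650   0.1500   0.3300]
(I − A)⁻¹ = adj(I−A) / det(I−A) ≈
  [   1.7126     0.0418     0.0919]
  [   0.1504     1.9549     0.3008]
  [   0.5514     0.5013     1.1028]
Δx = (I − A)⁻¹ Δd with Δd having +15 in the Sector 1 component and 0 elsewhere.
So Δx_2 = L_21 · (+15), where L_21 = adj(I−A)_21 / det(I−A) = 0.0450 / 0.29925.
Δx_2 = 0.0450 × (+15) / 0.29925 = 0.675 / 0.29925 ≈ 2.256.

Δx_2 = 2.256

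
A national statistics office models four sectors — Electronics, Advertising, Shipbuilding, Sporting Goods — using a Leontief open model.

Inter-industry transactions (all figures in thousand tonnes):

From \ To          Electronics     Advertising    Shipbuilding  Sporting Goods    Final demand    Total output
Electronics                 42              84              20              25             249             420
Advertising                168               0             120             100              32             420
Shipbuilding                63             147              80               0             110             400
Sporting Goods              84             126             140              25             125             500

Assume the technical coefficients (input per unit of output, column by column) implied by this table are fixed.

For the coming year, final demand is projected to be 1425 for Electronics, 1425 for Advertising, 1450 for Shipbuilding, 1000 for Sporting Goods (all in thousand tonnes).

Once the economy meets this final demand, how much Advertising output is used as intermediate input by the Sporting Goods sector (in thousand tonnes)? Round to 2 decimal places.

Technical coefficients a_ij = z_ij / X_j:
  a_11 = 42/420 = 0.10, a_21 = 168/420 = 0.40, a_31 = 63/420 = 0.15, a_41 = 84/420 = 0.20
  a_12 = 84/420 = 0.20, a_22 = 0/420 = 0.00, a_32 = 147/420 = 0.35, a_42 = 126/420 = 0.30
  a_13 = 20/400 = 0.05, a_23 = 120/400 = 0.30, a_33 = 80/400 = 0.20, a_43 = 140/400 = 0.35
  a_14 = 25/500 = 0.05, a_24 = 100/500 = 0.20, a_34 = 0/500 = 0.00, a_44 = 25/500 = 0.05
I − A =
  [   0.90    -0.20    -0.05    -0.05]
  [  -0.40     1.00    -0.30    -0.20]
  [  -0.15    -0.35     0.80     0.00]
  [  -0.20    -0.30    -0.35     0.95]
Compute the cofactors C_ij = (−1)^(i+j)·(3×3 minor ij) of I−A; the adjugate is their transpose:
adj(I−A) = Cᵀ =
  [ 0.58775   0.18675   0.13750   0.07025]
  [ 0.38925   0.66625   0.34450   0.16075]
  [ 0.28050   0.32650   0.70100   0.08350]
  [ 0.35000   0.37000   0.39600   0.53800]
det(I−A) = Σ_j (I−A)_1j·C_1j = (0.90)(0.58775) + (-0.20)(0.38925) + (-0.05)(0.28050) + (-0.05)(0.35000) = 0.4196
(I − A)⁻¹ = adj(I−A) / det(I−A) ≈
  [   1.4007     0.4451     0.3277     0.1674]
  [   0.9277     1.5878     0.8210     0.3831]
  [   0.6685     0.7781     1.6706     0.1990]
  [   0.8341     0.8818     0.9438     1.2822]
First solve x = (I − A)⁻¹ d = adj(I−A)·d / det(I−A); in particular x_4 = (0.35000·1425 + 0.37000·1425 + 0.39600·1450 + 0.53800·1000) / 0.4196 = 2138.20 / 0.4196 ≈ 5095.8055.
Intermediate flow from 2 to 4: z_24 = a_24 · x_4 = 0.20 × 2138.20 / 0.4196 = 427.64 / 0.4196 ≈ 1019.16.

z_24 = 1019.16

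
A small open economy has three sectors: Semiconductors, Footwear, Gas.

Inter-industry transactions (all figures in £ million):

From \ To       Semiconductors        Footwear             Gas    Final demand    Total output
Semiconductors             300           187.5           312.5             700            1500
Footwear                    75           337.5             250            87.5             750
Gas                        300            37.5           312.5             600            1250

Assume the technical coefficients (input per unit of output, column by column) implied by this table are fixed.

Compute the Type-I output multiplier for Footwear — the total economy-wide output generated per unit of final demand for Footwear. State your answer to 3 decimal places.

m_2 = 3.060

Technical coefficients a_ij = z_ij / X_j:
  a_11 = 300/1500 = 0.20, a_21 = 75/1500 = 0.05, a_31 = 300/1500 = 0.20
  a_12 = 187.5/750 = 0.25, a_22 = 337.5/750 = 0.45, a_32 = 37.5/750 = 0.05
  a_13 = 312.5/1250 = 0.25, a_23 = 250/1250 = 0.20, a_33 = 312.5/1250 = 0.25
I − A =
  [   0.80    -0.25    -0.25]
  [  -0.05     0.55    -0.20]
  [  -0.20    -0.05     0.75]
Cofactors of I−A, C_ij = (−1)^(i+j)·(minor ij) (rows/columns in the sector order above):
  C_11 = (0.55)(0.75) − (-0.20)(-0.05) = 0.4025
  C_12 = −[(-0.05)(0.75) − (-0.20)(-0.20)] = 0.0775
  C_13 = (-0.05)(-0.05) − (0.55)(-0.20) = 0.1125
  C_21 = −[(-0.25)(0.75) − (-0.25)(-0.05)] = 0.2000
  C_22 = (0.80)(0.75) − (-0.25)(-0.20) = 0.5500
  C_23 = −[(0.80)(-0.05) − (-0.25)(-0.20)] = 0.0900
  C_31 = (-0.25)(-0.20) − (-0.25)(0.55) = 0.1875
  C_32 = −[(0.80)(-0.20) − (-0.25)(-0.05)] = 0.1725
  C_33 = (0.80)(0.55) − (-0.25)(-0.05) = 0.4275
det(I−A) = Σ_j (I−A)_1j·C_1j = (0.80)(0.4025) + (-0.25)(0.0775) + (-0.25)(0.1125) = 0.2745
adj(I−A) = Cᵀ =
  [ 0.4025   0.2000   0.1875]
  [ 0.0775   0.5500   0.1725]
  [ 0.1125   0.0900   0.4275]
(I − A)⁻¹ = adj(I−A) / det(I−A) ≈
  [   1.4663     0.7286     0.6831]
  [   0.2823     2.0036     0.6284]
  [   0.4098     0.3279     1.5574]
The output multiplier for sector j is the column-j sum of the Leontief inverse (I − A)⁻¹ = adj(I−A) / det(I−A).
Column 2 of adj(I−A): (0.2000, 0.5500, 0.0900); det(I−A) = 0.2745.
m_2 = (0.2000 + 0.5500 + 0.0900) / 0.2745 = 0.84 / 0.2745 ≈ 3.060.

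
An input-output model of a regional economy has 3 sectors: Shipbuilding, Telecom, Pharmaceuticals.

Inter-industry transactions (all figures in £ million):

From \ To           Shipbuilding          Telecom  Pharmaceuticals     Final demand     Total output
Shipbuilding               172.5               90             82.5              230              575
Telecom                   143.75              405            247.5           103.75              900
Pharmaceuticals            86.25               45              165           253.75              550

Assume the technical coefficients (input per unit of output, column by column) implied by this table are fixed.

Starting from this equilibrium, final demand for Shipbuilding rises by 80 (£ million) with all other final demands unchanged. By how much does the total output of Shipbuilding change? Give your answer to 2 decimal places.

Δx_1 = 134.73

Technical coefficients a_ij = z_ij / X_j:
  a_11 = 172.5/575 = 0.30, a_21 = 143.75/575 = 0.25, a_31 = 86.25/575 = 0.15
  a_12 = 90/900 = 0.10, a_22 = 405/900 = 0.45, a_32 = 45/900 = 0.05
  a_13 = 82.5/550 = 0.15, a_23 = 247.5/550 = 0.45, a_33 = 165/550 = 0.30
I − A =
  [   0.70    -0.10    -0.15]
  [  -0.25     0.55    -0.45]
  [  -0.15    -0.05     0.70]
Cofactors of I−A, C_ij = (−1)^(i+j)·(minor ij) (rows/columns in the sector order above):
  C_11 = (0.55)(0.70) − (-0.45)(-0.05) = 0.3625
  C_12 = −[(-0.25)(0.70) − (-0.45)(-0.15)] = 0.2425
  C_13 = (-0.25)(-0.05) − (0.55)(-0.15) = 0.0950
  C_21 = −[(-0.10)(0.70) − (-0.15)(-0.05)] = 0.0775
  C_22 = (0.70)(0.70) − (-0.15)(-0.15) = 0.4675
  C_23 = −[(0.70)(-0.05) − (-0.10)(-0.15)] = 0.0500
  C_31 = (-0.10)(-0.45) − (-0.15)(0.55) = 0.1275
  C_32 = −[(0.70)(-0.45) − (-0.15)(-0.25)] = 0.3525
  C_33 = (0.70)(0.55) − (-0.10)(-0.25) = 0.3600
det(I−A) = Σ_j (I−A)_1j·C_1j = (0.70)(0.3625) + (-0.10)(0.2425) + (-0.15)(0.0950) = 0.21525
adj(I−A) = Cᵀ =
  [ 0.3625   0.0775   0.1275]
  [ 0.2425   0.4675   0.3525]
  [ 0.0950   0.0500   0.3600]
(I − A)⁻¹ = adj(I−A) / det(I−A) ≈
  [   1.6841     0.3600     0.5923]
  [   1.1266     2.1719     1.6376]
  [   0.4413     0.2323     1.6725]
Δx = (I − A)⁻¹ Δd with Δd having +80 in the Shipbuilding component and 0 elsewhere.
So Δx_1 = L_11 · (+80), where L_11 = adj(I−A)_11 / det(I−A) = 0.3625 / 0.21525.
Δx_1 = 0.3625 × (+80) / 0.21525 = 29.00 / 0.21525 ≈ 134.73.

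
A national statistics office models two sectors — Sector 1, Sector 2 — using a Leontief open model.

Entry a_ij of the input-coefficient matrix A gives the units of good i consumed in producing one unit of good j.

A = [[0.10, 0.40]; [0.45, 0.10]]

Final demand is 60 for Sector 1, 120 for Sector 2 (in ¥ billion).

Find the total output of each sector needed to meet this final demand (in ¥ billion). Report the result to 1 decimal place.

x_1 = 161.9, x_2 = 214.3

I − A =
  [   0.90    -0.40]
  [  -0.45     0.90]
det(I−A) = (0.90)(0.90) − (-0.40)(-0.45) = 0.6300
adj(I−A) = [[0.90, 0.40], [0.45, 0.90]]
(I − A)⁻¹ = adj(I−A) / det(I−A) ≈
  [   1.4286     0.6349]
  [   0.7143     1.4286]
x = (I − A)⁻¹ d = adj(I−A)·d / det(I−A), with det(I−A) = 0.6300:
  x_1 = (0.90·60 + 0.40·120) / 0.6300 = 102.00 / 0.6300 ≈ 161.9
  x_2 = (0.45·60 + 0.90·120) / 0.6300 = 135.00 / 0.6300 ≈ 214.3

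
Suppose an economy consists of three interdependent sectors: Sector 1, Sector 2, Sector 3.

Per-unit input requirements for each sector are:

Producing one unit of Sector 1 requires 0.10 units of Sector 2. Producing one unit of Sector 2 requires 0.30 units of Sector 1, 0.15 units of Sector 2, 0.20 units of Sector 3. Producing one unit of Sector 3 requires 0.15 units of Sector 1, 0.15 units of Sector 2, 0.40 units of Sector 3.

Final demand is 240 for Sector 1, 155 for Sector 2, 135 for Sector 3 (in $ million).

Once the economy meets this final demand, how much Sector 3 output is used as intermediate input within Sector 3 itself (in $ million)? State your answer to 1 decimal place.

z_33 = 127.7

I − A =
  [   1.00    -0.30    -0.15]
  [  -0.10     0.85    -0.15]
  [   0.00    -0.20     0.60]
Cofactors of I−A, C_ij = (−1)^(i+j)·(minor ij) (rows/columns in the sector order above):
  C_11 = (0.85)(0.60) − (-0.15)(-0.20) = 0.4800
  C_12 = −[(-0.10)(0.60) − (-0.15)(0.00)] = 0.0600
  C_13 = (-0.10)(-0.20) − (0.85)(0.00) = 0.0200
  C_21 = −[(-0.30)(0.60) − (-0.15)(-0.20)] = 0.2100
  C_22 = (1.00)(0.60) − (-0.15)(0.00) = 0.6000
  C_23 = −[(1.00)(-0.20) − (-0.30)(0.00)] = 0.2000
  C_31 = (-0.30)(-0.15) − (-0.15)(0.85) = 0.1725
  C_32 = −[(1.00)(-0.15) − (-0.15)(-0.10)] = 0.1650
  C_33 = (1.00)(0.85) − (-0.30)(-0.10) = 0.8200
det(I−A) = Σ_j (I−A)_1j·C_1j = (1.00)(0.4800) + (-0.30)(0.0600) + (-0.15)(0.0200) = 0.4590
adj(I−A) = Cᵀ =
  [ 0.4800   0.2100   0.1725]
  [ 0.0600   0.6000   0.1650]
  [ 0.0200   0.2000   0.8200]
(I − A)⁻¹ = adj(I−A) / det(I−A) ≈
  [   1.0458     0.4575     0.3758]
  [   0.1307     1.3072     0.3595]
  [   0.0436     0.4357     1.7865]
First solve x = (I − A)⁻¹ d = adj(I−A)·d / det(I−A); in particular x_3 = (0.0200·240 + 0.2000·155 + 0.8200·135) / 0.4590 = 146.50 / 0.4590 ≈ 319.172.
Intermediate flow from 3 to 3: z_33 = a_33 · x_3 = 0.40 × 146.50 / 0.4590 = 58.60 / 0.4590 ≈ 127.7.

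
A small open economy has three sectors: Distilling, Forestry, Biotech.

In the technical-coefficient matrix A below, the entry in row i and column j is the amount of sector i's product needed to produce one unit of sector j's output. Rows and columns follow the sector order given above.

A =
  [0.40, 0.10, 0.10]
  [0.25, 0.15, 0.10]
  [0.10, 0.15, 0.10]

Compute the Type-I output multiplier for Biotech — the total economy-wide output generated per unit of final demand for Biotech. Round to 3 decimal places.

m_3 = 1.605

I − A =
  [   0.60    -0.10    -0.10]
  [  -0.25     0.85    -0.10]
  [  -0.10    -0.15     0.90]
Cofactors of I−A, C_ij = (−1)^(i+j)·(minor ij) (rows/columns in the sector order above):
  C_11 = (0.85)(0.90) − (-0.10)(-0.15) = 0.7500
  C_12 = −[(-0.25)(0.90) − (-0.10)(-0.10)] = 0.2350
  C_13 = (-0.25)(-0.15) − (0.85)(-0.10) = 0.1225
  C_21 = −[(-0.10)(0.90) − (-0.10)(-0.15)] = 0.1050
  C_22 = (0.60)(0.90) − (-0.10)(-0.10) = 0.5300
  C_23 = −[(0.60)(-0.15) − (-0.10)(-0.10)] = 0.1000
  C_31 = (-0.10)(-0.10) − (-0.10)(0.85) = 0.0950
  C_32 = −[(0.60)(-0.10) − (-0.10)(-0.25)] = 0.0850
  C_33 = (0.60)(0.85) − (-0.10)(-0.25) = 0.4850
det(I−A) = Σ_j (I−A)_1j·C_1j = (0.60)(0.7500) + (-0.10)(0.2350) + (-0.10)(0.1225) = 0.41425
adj(I−A) = Cᵀ =
  [ 0.7500   0.1050   0.0950]
  [ 0.2350   0.5300   0.0850]
  [ 0.1225   0.1000   0.4850]
(I − A)⁻¹ = adj(I−A) / det(I−A) ≈
  [   1.8105     0.2535     0.2293]
  [   0.5673     1.2794     0.2052]
  [   0.2957     0.2414     1.1708]
The output multiplier for sector j is the column-j sum of the Leontief inverse (I − A)⁻¹ = adj(I−A) / det(I−A).
Column 3 of adj(I−A): (0.0950, 0.0850, 0.4850); det(I−A) = 0.41425.
m_3 = (0.0950 + 0.0850 + 0.4850) / 0.41425 = 0.665 / 0.41425 ≈ 1.605.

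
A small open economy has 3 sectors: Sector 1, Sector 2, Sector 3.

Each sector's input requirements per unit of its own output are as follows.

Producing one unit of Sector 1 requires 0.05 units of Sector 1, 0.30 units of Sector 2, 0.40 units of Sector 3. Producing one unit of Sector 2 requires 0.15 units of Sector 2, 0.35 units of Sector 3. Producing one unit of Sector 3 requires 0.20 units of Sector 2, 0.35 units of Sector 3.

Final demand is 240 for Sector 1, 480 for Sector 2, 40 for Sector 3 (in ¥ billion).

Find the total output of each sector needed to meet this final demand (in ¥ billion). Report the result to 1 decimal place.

x_1 = 252.6, x_2 = 807.2, x_3 = 651.6

I − A =
  [   0.95     0.00     0.00]
  [  -0.30     0.85    -0.20]
  [  -0.40    -0.35     0.65]
Cofactors of I−A, C_ij = (−1)^(i+j)·(minor ij) (rows/columns in the sector order above):
  C_11 = (0.85)(0.65) − (-0.20)(-0.35) = 0.4825
  C_12 = −[(-0.30)(0.65) − (-0.20)(-0.40)] = 0.2750
  C_13 = (-0.30)(-0.35) − (0.85)(-0.40) = 0.4450
  C_21 = −[(0.00)(0.65) − (0.00)(-0.35)] = 0.0000
  C_22 = (0.95)(0.65) − (0.00)(-0.40) = 0.6175
  C_23 = −[(0.95)(-0.35) − (0.00)(-0.40)] = 0.3325
  C_31 = (0.00)(-0.20) − (0.00)(0.85) = 0.0000
  C_32 = −[(0.95)(-0.20) − (0.00)(-0.30)] = 0.1900
  C_33 = (0.95)(0.85) − (0.00)(-0.30) = 0.8075
det(I−A) = Σ_j (I−A)_1j·C_1j = (0.95)(0.4825) + (0.00)(0.2750) + (0.00)(0.4450) = 0.458375
adj(I−A) = Cᵀ =
  [ 0.4825   0.0000   0.0000]
  [ 0.2750   0.6175   0.1900]
  [ 0.4450   0.3325   0.8075]
(I − A)⁻¹ = adj(I−A) / det(I−A) ≈
  [   1.0526     0.0000     0.0000]
  [   0.5999     1.3472     0.4145]
  [   0.9708     0.7254     1.7617]
x = (I − A)⁻¹ d = adj(I−A)·d / det(I−A), with det(I−A) = 0.458375:
  x_1 = (0.4825·240 + 0.0000·480 + 0.0000·40) / 0.458375 = 115.80 / 0.458375 ≈ 252.6
  x_2 = (0.2750·240 + 0.6175·480 + 0.1900·40) / 0.458375 = 370.00 / 0.458375 ≈ 807.2
  x_3 = (0.4450·240 + 0.3325·480 + 0.8075·40) / 0.458375 = 298.70 / 0.458375 ≈ 651.6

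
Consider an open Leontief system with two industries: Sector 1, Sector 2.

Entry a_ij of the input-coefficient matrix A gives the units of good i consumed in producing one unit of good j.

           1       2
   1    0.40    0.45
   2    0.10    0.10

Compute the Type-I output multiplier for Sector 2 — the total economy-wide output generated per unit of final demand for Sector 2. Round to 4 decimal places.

I − A =
  [   0.60    -0.45]
  [  -0.10     0.90]
det(I−A) = (0.60)(0.90) − (-0.45)(-0.10) = 0.4950
adj(I−A) = [[0.90, 0.45], [0.10, 0.60]]
(I − A)⁻¹ = adj(I−A) / det(I−A) ≈
  [   1.81818     0.90909]
  [   0.20202     1.21212]
The output multiplier for sector j is the column-j sum of the Leontief inverse (I − A)⁻¹ = adj(I−A) / det(I−A).
Column 2 of adj(I−A): (0.45, 0.60); det(I−A) = 0.4950.
m_2 = (0.45 + 0.60) / 0.4950 = 1.05 / 0.4950 ≈ 2.1212.

m_2 = 2.1212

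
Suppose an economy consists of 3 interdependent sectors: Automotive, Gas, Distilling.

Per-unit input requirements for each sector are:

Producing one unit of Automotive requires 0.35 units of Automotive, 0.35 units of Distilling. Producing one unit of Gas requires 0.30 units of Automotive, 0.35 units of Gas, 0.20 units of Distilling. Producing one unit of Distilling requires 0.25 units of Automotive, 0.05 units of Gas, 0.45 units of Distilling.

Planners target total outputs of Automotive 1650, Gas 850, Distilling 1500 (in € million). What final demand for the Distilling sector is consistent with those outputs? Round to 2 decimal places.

I − A =
  [   0.65    -0.30    -0.25]
  [   0.00     0.65    -0.05]
  [  -0.35    -0.20     0.55]
d = (I − A) x:
  d_1 = (+0.65)·1650 + (-0.30)·850 + (-0.25)·1500 = 442.50
  d_2 = (+0.00)·1650 + (+0.65)·850 + (-0.05)·1500 = 477.50
  d_3 = (-0.35)·1650 + (-0.20)·850 + (+0.55)·1500 = 77.50

d_3 = 77.50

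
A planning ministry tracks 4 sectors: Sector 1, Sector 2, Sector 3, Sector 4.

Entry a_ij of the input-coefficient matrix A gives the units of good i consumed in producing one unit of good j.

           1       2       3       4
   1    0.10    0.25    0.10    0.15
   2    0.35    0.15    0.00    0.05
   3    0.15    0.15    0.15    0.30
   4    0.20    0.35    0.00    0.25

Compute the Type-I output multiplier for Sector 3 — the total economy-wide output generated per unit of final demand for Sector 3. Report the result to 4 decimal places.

m_3 = 1.5815

I − A =
  [   0.90    -0.25    -0.10    -0.15]
  [  -0.35     0.85     0.00    -0.05]
  [  -0.15    -0.15     0.85    -0.30]
  [  -0.20    -0.35     0.00     0.75]
Compute the cofactors C_ij = (−1)^(i+j)·(3×3 minor ij) of I−A; the adjugate is their transpose:
adj(I−A) = Cᵀ =
  [ 0.527000   0.225750   0.062000   0.145250]
  [ 0.231625   0.531000   0.027250   0.092625]
  [ 0.221625   0.242250   0.446000   0.238875]
  [ 0.248625   0.308000   0.029250   0.557875]
det(I−A) = Σ_j (I−A)_1j·C_1j = (0.90)(0.527000) + (-0.25)(0.231625) + (-0.10)(0.221625) + (-0.15)(0.248625) = 0.3569375
(I − A)⁻¹ = adj(I−A) / det(I−A) ≈
  [   1.47645     0.63246     0.17370     0.40693]
  [   0.64892     1.48766     0.07634     0.25950]
  [   0.62091     0.67869     1.24952     0.66923]
  [   0.69655     0.86290     0.08195     1.56295]
The output multiplier for sector j is the column-j sum of the Leontief inverse (I − A)⁻¹ = adj(I−A) / det(I−A).
Column 3 of adj(I−A): (0.062000, 0.027250, 0.446000, 0.029250); det(I−A) = 0.3569375.
m_3 = (0.062000 + 0.027250 + 0.446000 + 0.029250) / 0.3569375 = 0.5645 / 0.3569375 ≈ 1.5815.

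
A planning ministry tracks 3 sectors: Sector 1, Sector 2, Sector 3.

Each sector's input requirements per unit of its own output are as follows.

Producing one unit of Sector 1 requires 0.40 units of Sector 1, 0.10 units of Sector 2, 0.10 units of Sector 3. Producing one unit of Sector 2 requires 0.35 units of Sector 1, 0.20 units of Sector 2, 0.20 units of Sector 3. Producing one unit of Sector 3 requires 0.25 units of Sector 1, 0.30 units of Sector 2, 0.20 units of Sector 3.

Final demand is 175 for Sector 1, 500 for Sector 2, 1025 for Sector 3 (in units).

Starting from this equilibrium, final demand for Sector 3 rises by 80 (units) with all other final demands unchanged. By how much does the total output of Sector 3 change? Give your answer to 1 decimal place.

Δx_3 = 125.1

I − A =
  [   0.60    -0.35    -0.25]
  [  -0.10     0.80    -0.30]
  [  -0.10    -0.20     0.80]
Cofactors of I−A, C_ij = (−1)^(i+j)·(minor ij) (rows/columns in the sector order above):
  C_11 = (0.80)(0.80) − (-0.30)(-0.20) = 0.5800
  C_12 = −[(-0.10)(0.80) − (-0.30)(-0.10)] = 0.1100
  C_13 = (-0.10)(-0.20) − (0.80)(-0.10) = 0.1000
  C_21 = −[(-0.35)(0.80) − (-0.25)(-0.20)] = 0.3300
  C_22 = (0.60)(0.80) − (-0.25)(-0.10) = 0.4550
  C_23 = −[(0.60)(-0.20) − (-0.35)(-0.10)] = 0.1550
  C_31 = (-0.35)(-0.30) − (-0.25)(0.80) = 0.3050
  C_32 = −[(0.60)(-0.30) − (-0.25)(-0.10)] = 0.2050
  C_33 = (0.60)(0.80) − (-0.35)(-0.10) = 0.4450
det(I−A) = Σ_j (I−A)_1j·C_1j = (0.60)(0.5800) + (-0.35)(0.1100) + (-0.25)(0.1000) = 0.2845
adj(I−A) = Cᵀ =
  [ 0.5800   0.3300   0.3050]
  [ 0.1100   0.4550   0.2050]
  [ 0.1000   0.1550   0.4450]
(I − A)⁻¹ = adj(I−A) / det(I−A) ≈
  [   2.0387     1.1599     1.0721]
  [   0.3866     1.5993     0.7206]
  [   0.3515     0.5448     1.5641]
Δx = (I − A)⁻¹ Δd with Δd having +80 in the Sector 3 component and 0 elsewhere.
So Δx_3 = L_33 · (+80), where L_33 = adj(I−A)_33 / det(I−A) = 0.4450 / 0.2845.
Δx_3 = 0.4450 × (+80) / 0.2845 = 35.60 / 0.2845 ≈ 125.1.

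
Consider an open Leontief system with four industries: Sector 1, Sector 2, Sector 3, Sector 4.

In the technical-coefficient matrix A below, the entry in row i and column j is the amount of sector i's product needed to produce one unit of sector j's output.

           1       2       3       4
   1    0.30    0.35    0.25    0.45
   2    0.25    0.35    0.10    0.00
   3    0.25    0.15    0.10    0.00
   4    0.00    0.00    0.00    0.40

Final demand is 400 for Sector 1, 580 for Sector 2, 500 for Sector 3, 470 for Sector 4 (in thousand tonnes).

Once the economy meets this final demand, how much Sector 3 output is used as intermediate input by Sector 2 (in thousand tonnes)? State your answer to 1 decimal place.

I − A =
  [   0.70    -0.35    -0.25    -0.45]
  [  -0.25     0.65    -0.10     0.00]
  [  -0.25    -0.15     0.90     0.00]
  [   0.00     0.00     0.00     0.60]
Compute the cofactors C_ij = (−1)^(i+j)·(3×3 minor ij) of I−A; the adjugate is their transpose:
adj(I−A) = Cᵀ =
  [ 0.3420   0.2115   0.1185   0.2565]
  [ 0.1500   0.3405   0.0795   0.1125]
  [ 0.1200   0.1155   0.2205   0.0900]
  [ 0.0000   0.0000   0.0000   0.2615]
det(I−A) = Σ_j (I−A)_1j·C_1j = (0.70)(0.3420) + (-0.35)(0.1500) + (-0.25)(0.1200) + (-0.45)(0.0000) = 0.1569
(I − A)⁻¹ = adj(I−A) / det(I−A) ≈
  [   2.1797     1.3480     0.7553     1.6348]
  [   0.9560     2.1702     0.5067     0.7170]
  [   0.7648     0.7361     1.4054     0.5736]
  [   0.0000     0.0000     0.0000     1.6667]
First solve x = (I − A)⁻¹ d = adj(I−A)·d / det(I−A); in particular x_2 = (0.1500·400 + 0.3405·580 + 0.0795·500 + 0.1125·470) / 0.1569 = 350.115 / 0.1569 ≈ 2231.453.
Intermediate flow from 3 to 2: z_32 = a_32 · x_2 = 0.15 × 350.115 / 0.1569 = 52.51725 / 0.1569 ≈ 334.7.

z_32 = 334.7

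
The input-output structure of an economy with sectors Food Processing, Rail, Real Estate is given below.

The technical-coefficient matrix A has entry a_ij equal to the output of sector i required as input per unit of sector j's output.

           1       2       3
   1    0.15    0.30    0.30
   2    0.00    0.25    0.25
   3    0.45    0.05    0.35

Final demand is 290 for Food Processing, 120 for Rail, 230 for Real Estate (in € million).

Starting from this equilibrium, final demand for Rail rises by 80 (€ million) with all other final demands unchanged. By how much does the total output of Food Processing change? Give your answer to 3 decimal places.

Δx_1 = 62.512

I − A =
  [   0.85    -0.30    -0.30]
  [   0.00     0.75    -0.25]
  [  -0.45    -0.05     0.65]
Cofactors of I−A, C_ij = (−1)^(i+j)·(minor ij) (rows/columns in the sector order above):
  C_11 = (0.75)(0.65) − (-0.25)(-0.05) = 0.4750
  C_12 = −[(0.00)(0.65) − (-0.25)(-0.45)] = 0.1125
  C_13 = (0.00)(-0.05) − (0.75)(-0.45) = 0.3375
  C_21 = −[(-0.30)(0.65) − (-0.30)(-0.05)] = 0.2100
  C_22 = (0.85)(0.65) − (-0.30)(-0.45) = 0.4175
  C_23 = −[(0.85)(-0.05) − (-0.30)(-0.45)] = 0.1775
  C_31 = (-0.30)(-0.25) − (-0.30)(0.75) = 0.3000
  C_32 = −[(0.85)(-0.25) − (-0.30)(0.00)] = 0.2125
  C_33 = (0.85)(0.75) − (-0.30)(0.00) = 0.6375
det(I−A) = Σ_j (I−A)_1j·C_1j = (0.85)(0.4750) + (-0.30)(0.1125) + (-0.30)(0.3375) = 0.26875
adj(I−A) = Cᵀ =
  [ 0.4750   0.2100   0.3000]
  [ 0.1125   0.4175   0.2125]
  [ 0.3375   0.1775   0.6375]
(I − A)⁻¹ = adj(I−A) / det(I−A) ≈
  [   1.7674     0.7814     1.1163]
  [   0.4186     1.5535     0.7907]
  [   1.2558     0.6605     2.3721]
Δx = (I − A)⁻¹ Δd with Δd having +80 in the Rail component and 0 elsewhere.
So Δx_1 = L_12 · (+80), where L_12 = adj(I−A)_12 / det(I−A) = 0.2100 / 0.26875.
Δx_1 = 0.2100 × (+80) / 0.26875 = 16.80 / 0.26875 ≈ 62.512.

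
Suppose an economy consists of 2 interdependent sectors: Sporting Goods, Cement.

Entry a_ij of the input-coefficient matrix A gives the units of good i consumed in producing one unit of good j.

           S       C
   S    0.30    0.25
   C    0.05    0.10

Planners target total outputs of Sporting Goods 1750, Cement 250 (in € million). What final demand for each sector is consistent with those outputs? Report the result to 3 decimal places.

I − A =
  [   0.70    -0.25]
  [  -0.05     0.90]
d = (I − A) x:
  d_S = (+0.70)·1750 + (-0.25)·250 = 1162.500
  d_C = (-0.05)·1750 + (+0.90)·250 = 137.500

d_S = 1162.500, d_C = 137.500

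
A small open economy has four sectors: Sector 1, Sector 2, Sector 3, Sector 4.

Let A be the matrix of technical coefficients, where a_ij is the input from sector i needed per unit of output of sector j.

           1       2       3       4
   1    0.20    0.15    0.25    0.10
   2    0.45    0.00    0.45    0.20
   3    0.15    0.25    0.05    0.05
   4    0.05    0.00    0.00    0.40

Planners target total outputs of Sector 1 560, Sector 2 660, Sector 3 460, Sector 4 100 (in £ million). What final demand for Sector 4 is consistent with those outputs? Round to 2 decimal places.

I − A =
  [   0.80    -0.15    -0.25    -0.10]
  [  -0.45     1.00    -0.45    -0.20]
  [  -0.15    -0.25     0.95    -0.05]
  [  -0.05     0.00     0.00     0.60]
d = (I − A) x:
  d_1 = (+0.80)·560 + (-0.15)·660 + (-0.25)·460 + (-0.10)·100 = 224.00
  d_2 = (-0.45)·560 + (+1.00)·660 + (-0.45)·460 + (-0.20)·100 = 181.00
  d_3 = (-0.15)·560 + (-0.25)·660 + (+0.95)·460 + (-0.05)·100 = 183.00
  d_4 = (-0.05)·560 + (+0.00)·660 + (+0.00)·460 + (+0.60)·100 = 32.00

d_4 = 32.00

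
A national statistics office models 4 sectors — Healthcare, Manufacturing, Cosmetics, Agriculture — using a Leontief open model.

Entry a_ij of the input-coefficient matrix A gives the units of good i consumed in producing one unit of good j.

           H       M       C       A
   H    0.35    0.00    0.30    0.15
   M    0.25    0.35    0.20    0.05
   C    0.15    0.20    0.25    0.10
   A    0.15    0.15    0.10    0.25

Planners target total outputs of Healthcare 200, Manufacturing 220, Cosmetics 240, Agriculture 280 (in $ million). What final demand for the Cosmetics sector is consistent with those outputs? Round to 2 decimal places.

d_C = 78.00

I − A =
  [   0.65     0.00    -0.30    -0.15]
  [  -0.25     0.65    -0.20    -0.05]
  [  -0.15    -0.20     0.75    -0.10]
  [  -0.15    -0.15    -0.10     0.75]
d = (I − A) x:
  d_H = (+0.65)·200 + (+0.00)·220 + (-0.30)·240 + (-0.15)·280 = 16.00
  d_M = (-0.25)·200 + (+0.65)·220 + (-0.20)·240 + (-0.05)·280 = 31.00
  d_C = (-0.15)·200 + (-0.20)·220 + (+0.75)·240 + (-0.10)·280 = 78.00
  d_A = (-0.15)·200 + (-0.15)·220 + (-0.10)·240 + (+0.75)·280 = 123.00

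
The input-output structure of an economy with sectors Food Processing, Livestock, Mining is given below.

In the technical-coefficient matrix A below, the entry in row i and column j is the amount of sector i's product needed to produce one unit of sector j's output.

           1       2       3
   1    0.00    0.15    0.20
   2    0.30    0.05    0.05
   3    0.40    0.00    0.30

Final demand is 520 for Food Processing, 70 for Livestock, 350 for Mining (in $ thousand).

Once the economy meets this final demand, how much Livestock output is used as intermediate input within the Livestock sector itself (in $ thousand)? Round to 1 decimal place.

I − A =
  [   1.00    -0.15    -0.20]
  [  -0.30     0.95    -0.05]
  [  -0.40     0.00     0.70]
Cofactors of I−A, C_ij = (−1)^(i+j)·(minor ij) (rows/columns in the sector order above):
  C_11 = (0.95)(0.70) − (-0.05)(0.00) = 0.6650
  C_12 = −[(-0.30)(0.70) − (-0.05)(-0.40)] = 0.2300
  C_13 = (-0.30)(0.00) − (0.95)(-0.40) = 0.3800
  C_21 = −[(-0.15)(0.70) − (-0.20)(0.00)] = 0.1050
  C_22 = (1.00)(0.70) − (-0.20)(-0.40) = 0.6200
  C_23 = −[(1.00)(0.00) − (-0.15)(-0.40)] = 0.0600
  C_31 = (-0.15)(-0.05) − (-0.20)(0.95) = 0.1975
  C_32 = −[(1.00)(-0.05) − (-0.20)(-0.30)] = 0.1100
  C_33 = (1.00)(0.95) − (-0.15)(-0.30) = 0.9050
det(I−A) = Σ_j (I−A)_1j·C_1j = (1.00)(0.6650) + (-0.15)(0.2300) + (-0.20)(0.3800) = 0.5545
adj(I−A) = Cᵀ =
  [ 0.6650   0.1050   0.1975]
  [ 0.2300   0.6200   0.1100]
  [ 0.3800   0.0600   0.9050]
(I − A)⁻¹ = adj(I−A) / det(I−A) ≈
  [   1.1993     0.1894     0.3562]
  [   0.4148     1.1181     0.1984]
  [   0.6853     0.1082     1.6321]
First solve x = (I − A)⁻¹ d = adj(I−A)·d / det(I−A); in particular x_2 = (0.2300·520 + 0.6200·70 + 0.1100·350) / 0.5545 = 201.50 / 0.5545 ≈ 363.390.
Intermediate flow from 2 to 2: z_22 = a_22 · x_2 = 0.05 × 201.50 / 0.5545 = 10.075 / 0.5545 ≈ 18.2.

z_22 = 18.2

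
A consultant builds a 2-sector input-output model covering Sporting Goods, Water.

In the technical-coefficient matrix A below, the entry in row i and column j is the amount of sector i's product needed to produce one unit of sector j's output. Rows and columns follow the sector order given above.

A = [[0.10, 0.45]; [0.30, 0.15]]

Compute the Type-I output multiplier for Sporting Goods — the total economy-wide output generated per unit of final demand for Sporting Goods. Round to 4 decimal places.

I − A =
  [   0.90    -0.45]
  [  -0.30     0.85]
det(I−A) = (0.90)(0.85) − (-0.45)(-0.30) = 0.6300
adj(I−A) = [[0.85, 0.45], [0.30, 0.90]]
(I − A)⁻¹ = adj(I−A) / det(I−A) ≈
  [   1.34921     0.71429]
  [   0.47619     1.42857]
The output multiplier for sector j is the column-j sum of the Leontief inverse (I − A)⁻¹ = adj(I−A) / det(I−A).
Column S of adj(I−A): (0.85, 0.30); det(I−A) = 0.6300.
m_S = (0.85 + 0.30) / 0.6300 = 1.15 / 0.6300 ≈ 1.8254.

m_S = 1.8254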